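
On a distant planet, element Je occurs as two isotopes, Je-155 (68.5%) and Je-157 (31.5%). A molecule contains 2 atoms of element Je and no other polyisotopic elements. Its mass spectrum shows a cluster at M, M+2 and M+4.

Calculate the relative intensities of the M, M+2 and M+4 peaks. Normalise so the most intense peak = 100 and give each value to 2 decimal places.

100.00 : 91.97 : 21.15

The 2 Je atoms are independent, so intensities follow the terms of (0.685 + 0.315)^2.
P(M) = 0.685^2 = 0.469225
P(M+2) = 2 × 0.685^1 × 0.315^1 = 0.431550
P(M+4) = 0.315^2 = 0.099225
The M peak is largest (0.469225); scaling to 100 gives 100.00 : 91.97 : 21.15.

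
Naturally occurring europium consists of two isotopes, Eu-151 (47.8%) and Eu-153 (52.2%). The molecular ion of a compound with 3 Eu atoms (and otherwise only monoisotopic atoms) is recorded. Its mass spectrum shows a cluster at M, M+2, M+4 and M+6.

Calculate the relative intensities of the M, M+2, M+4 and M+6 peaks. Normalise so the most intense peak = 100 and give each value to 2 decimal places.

Each Eu atom is independently Eu-151 (p = 0.478) or Eu-153 (q = 0.522); the cluster is the binomial expansion (p + q)^3.
P(M) = 0.478^3 = 0.109215
P(M+2) = 3 × 0.478^2 × 0.522^1 = 0.357806
P(M+4) = 3 × 0.478^1 × 0.522^2 = 0.390742
P(M+6) = 0.522^3 = 0.142237
The M+4 peak is largest (0.390742); scaling to 100 gives 27.95 : 91.57 : 100.00 : 36.40.

27.95 : 91.57 : 100.00 : 36.40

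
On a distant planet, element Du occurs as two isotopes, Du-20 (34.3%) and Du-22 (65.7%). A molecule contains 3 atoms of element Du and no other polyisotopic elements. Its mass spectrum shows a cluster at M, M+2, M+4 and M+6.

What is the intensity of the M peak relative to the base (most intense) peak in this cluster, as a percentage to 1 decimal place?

9.1%

Binomial terms of (0.343 + 0.657)^3: M 0.0404, M+2 0.2319, M+4 0.4442, M+6 0.2836 → M+4 is the base peak.
P(M+4) = C(3,2) × 0.343^1 × 0.657^2 = 3 × 0.3430 × 0.431649 = 0.444167 (base)
P(M) = C(3,0) × 0.343^3 × 0.657^0 = 1 × 0.04035361 × 1.0000 = 0.040354
Relative intensity = 0.040354 / 0.444167 × 100 = 9.1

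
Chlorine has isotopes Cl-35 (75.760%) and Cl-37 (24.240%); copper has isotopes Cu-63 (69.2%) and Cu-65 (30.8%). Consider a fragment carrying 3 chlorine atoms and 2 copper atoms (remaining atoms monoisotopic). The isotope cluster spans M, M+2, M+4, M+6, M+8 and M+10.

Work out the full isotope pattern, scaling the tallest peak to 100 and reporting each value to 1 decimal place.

Chlorine pattern (n=3): 0.4348304 : 0.41738208 : 0.13354464 : 0.01424288
Copper pattern (n=2): 0.478864 : 0.426272 : 0.094864
Convolve the two distributions (both contribute in 2-u steps):
  M: 0.4348304×0.478864 = 0.208225
  M+2: 0.4348304×0.426272 + 0.41738208×0.478864 = 0.385225
  M+4: 0.4348304×0.094864 + 0.41738208×0.426272 + 0.13354464×0.478864 = 0.283118
  M+6: 0.41738208×0.094864 + 0.13354464×0.426272 + 0.01424288×0.478864 = 0.103341
  M+8: 0.13354464×0.094864 + 0.01424288×0.426272 = 0.018740
  M+10: 0.01424288×0.094864 = 0.001351
Scale to base peak (0.385225) = 100: 54.1 : 100.0 : 73.5 : 26.8 : 4.9 : 0.4

54.1 : 100.0 : 73.5 : 26.8 : 4.9 : 0.4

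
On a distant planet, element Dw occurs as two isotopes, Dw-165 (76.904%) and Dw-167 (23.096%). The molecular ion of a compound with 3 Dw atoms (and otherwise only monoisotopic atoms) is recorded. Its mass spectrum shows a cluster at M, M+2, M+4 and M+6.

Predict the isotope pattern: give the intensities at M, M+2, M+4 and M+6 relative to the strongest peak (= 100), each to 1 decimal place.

Expanding (0.76904 + 0.23096)^3:
P(M) = 0.76904^3 = 0.454828
P(M+2) = 3 × 0.76904^2 × 0.23096^1 = 0.409785
P(M+4) = 3 × 0.76904^1 × 0.23096^2 = 0.123068
P(M+6) = 0.23096^3 = 0.012320
The M peak is largest (0.454828); scaling to 100 gives 100.0 : 90.1 : 27.1 : 2.7.

100.0 : 90.1 : 27.1 : 2.7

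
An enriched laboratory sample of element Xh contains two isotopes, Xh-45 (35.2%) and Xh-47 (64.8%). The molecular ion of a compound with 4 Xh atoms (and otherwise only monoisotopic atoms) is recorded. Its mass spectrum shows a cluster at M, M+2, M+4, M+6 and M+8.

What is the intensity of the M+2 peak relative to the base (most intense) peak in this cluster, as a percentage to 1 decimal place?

(0.352 + 0.648)^4 gives M 0.0154, M+2 0.1130, M+4 0.3122, M+6 0.3831, M+8 0.1763; the largest is M+6.
P(M+6) = C(4,3) × 0.352^1 × 0.648^3 = 4 × 0.3520 × 0.27209779 = 0.383114 (base)
P(M+2) = C(4,1) × 0.352^3 × 0.648^1 = 4 × 0.04361421 × 0.6480 = 0.113048
Relative intensity = 0.113048 / 0.383114 × 100 = 29.5

29.5%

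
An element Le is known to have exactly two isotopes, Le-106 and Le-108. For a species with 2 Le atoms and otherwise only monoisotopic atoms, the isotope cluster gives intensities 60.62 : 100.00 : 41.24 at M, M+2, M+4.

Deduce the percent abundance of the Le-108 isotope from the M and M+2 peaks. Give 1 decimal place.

Let p = fractional abundance of Le-106. I(M+2)/I(M) = [C(2,1)·p^1·(1−p)] / p^2 = 2·(1−p)/p = 100.00/60.62 = 1.6496
(1−p)/p = 1.6496/2 = 0.8248  ⇒  p = 1/(1 + 0.8248) = 0.5480
Le-106: 54.8%, Le-108: 45.2%.

45.2%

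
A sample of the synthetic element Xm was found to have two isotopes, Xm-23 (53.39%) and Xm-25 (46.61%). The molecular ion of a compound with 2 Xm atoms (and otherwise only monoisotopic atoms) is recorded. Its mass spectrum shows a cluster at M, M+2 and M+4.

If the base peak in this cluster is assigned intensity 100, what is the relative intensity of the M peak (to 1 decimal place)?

(0.5339 + 0.4661)^2 gives M 0.2850, M+2 0.4977, M+4 0.2172; the largest is M+2.
P(M+2) = C(2,1) × 0.5339^1 × 0.4661^1 = 2 × 0.5339 × 0.4661 = 0.497702 (base)
P(M) = C(2,0) × 0.5339^2 × 0.4661^0 = 1 × 0.28504921 × 1.0000 = 0.285049
Relative intensity = 0.285049 / 0.497702 × 100 = 57.3

57.3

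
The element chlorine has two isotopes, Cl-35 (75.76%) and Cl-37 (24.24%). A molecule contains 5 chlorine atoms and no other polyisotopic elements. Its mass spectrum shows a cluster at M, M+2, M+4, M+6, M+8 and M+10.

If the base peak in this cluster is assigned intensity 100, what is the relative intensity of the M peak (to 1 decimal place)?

Binomial terms of (0.7576 + 0.2424)^5: M 0.2496, M+2 0.3993, M+4 0.2555, M+6 0.0817, M+8 0.0131, M+10 0.0008 → M+2 is the base peak.
P(M+2) = C(5,1) × 0.7576^4 × 0.2424^1 = 5 × 0.32942751 × 0.2424 = 0.399266 (base)
P(M) = C(5,0) × 0.7576^5 × 0.2424^0 = 1 × 0.24957428 × 1.0000 = 0.249574
Relative intensity = 0.249574 / 0.399266 × 100 = 62.5

62.5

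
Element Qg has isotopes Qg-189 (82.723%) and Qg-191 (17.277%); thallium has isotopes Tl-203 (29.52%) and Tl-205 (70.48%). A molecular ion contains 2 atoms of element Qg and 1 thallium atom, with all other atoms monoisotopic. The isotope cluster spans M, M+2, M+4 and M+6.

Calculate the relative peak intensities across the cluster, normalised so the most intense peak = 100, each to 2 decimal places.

35.65 : 100.00 : 37.11 : 3.71

Element Qg pattern (n=2): 0.68430947 : 0.28584105 : 0.02984947
Thallium pattern (n=1): 0.2952 : 0.7048
Convolve the two distributions (both contribute in 2-u steps):
  M: 0.68430947×0.2952 = 0.202008
  M+2: 0.68430947×0.7048 + 0.28584105×0.2952 = 0.566682
  M+4: 0.28584105×0.7048 + 0.02984947×0.2952 = 0.210272
  M+6: 0.02984947×0.7048 = 0.021038
Scale to base peak (0.566682) = 100: 35.65 : 100.00 : 37.11 : 3.71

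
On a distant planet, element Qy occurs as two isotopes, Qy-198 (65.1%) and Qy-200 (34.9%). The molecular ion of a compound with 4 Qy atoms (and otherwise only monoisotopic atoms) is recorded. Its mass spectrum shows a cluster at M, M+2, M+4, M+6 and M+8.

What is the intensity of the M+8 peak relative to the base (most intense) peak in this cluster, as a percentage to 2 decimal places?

3.85%

(0.651 + 0.349)^4 gives M 0.1796, M+2 0.3851, M+4 0.3097, M+6 0.1107, M+8 0.0148; the largest is M+2.
P(M+2) = C(4,1) × 0.651^3 × 0.349^1 = 4 × 0.27589445 × 0.3490 = 0.385149 (base)
P(M+8) = C(4,4) × 0.651^0 × 0.349^4 = 1 × 1.0000 × 0.01483548 = 0.014835
Relative intensity = 0.014835 / 0.385149 × 100 = 3.85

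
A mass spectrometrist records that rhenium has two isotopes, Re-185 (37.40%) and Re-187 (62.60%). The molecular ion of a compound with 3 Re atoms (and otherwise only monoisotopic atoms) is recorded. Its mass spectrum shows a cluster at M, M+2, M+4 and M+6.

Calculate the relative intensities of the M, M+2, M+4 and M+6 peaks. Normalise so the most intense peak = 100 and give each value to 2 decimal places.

The 3 Re atoms are independent, so intensities follow the terms of (0.3740 + 0.6260)^3.
P(M) = 0.3740^3 = 0.052314
P(M+2) = 3 × 0.3740^2 × 0.6260^1 = 0.262687
P(M+4) = 3 × 0.3740^1 × 0.6260^2 = 0.439685
P(M+6) = 0.6260^3 = 0.245314
The M+4 peak is largest (0.439685); scaling to 100 gives 11.90 : 59.74 : 100.00 : 55.79.

11.90 : 59.74 : 100.00 : 55.79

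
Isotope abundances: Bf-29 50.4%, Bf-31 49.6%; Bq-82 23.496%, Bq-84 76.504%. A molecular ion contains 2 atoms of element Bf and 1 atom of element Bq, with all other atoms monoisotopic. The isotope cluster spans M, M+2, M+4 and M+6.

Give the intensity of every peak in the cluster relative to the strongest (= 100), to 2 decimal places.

13.56 : 70.82 : 100.00 : 42.75

Element Bf pattern (n=2): 0.254016 : 0.499968 : 0.246016
Element Bq pattern (n=1): 0.23496 : 0.76504
Convolve the two distributions (both contribute in 2-u steps):
  M: 0.254016×0.23496 = 0.059684
  M+2: 0.254016×0.76504 + 0.499968×0.23496 = 0.311805
  M+4: 0.499968×0.76504 + 0.246016×0.23496 = 0.440299
  M+6: 0.246016×0.76504 = 0.188212
Scale to base peak (0.440299) = 100: 13.56 : 70.82 : 100.00 : 42.75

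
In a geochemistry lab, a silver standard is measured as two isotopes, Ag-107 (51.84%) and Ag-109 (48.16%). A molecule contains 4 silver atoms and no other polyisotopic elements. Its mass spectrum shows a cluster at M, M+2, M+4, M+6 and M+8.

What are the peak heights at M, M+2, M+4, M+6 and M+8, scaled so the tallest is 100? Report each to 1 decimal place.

Each Ag atom is independently Ag-107 (p = 0.5184) or Ag-109 (q = 0.4816); the cluster is the binomial expansion (p + q)^4.
P(M) = 0.5184^4 = 0.072220
P(M+2) = 4 × 0.5184^3 × 0.4816^1 = 0.268375
P(M+4) = 6 × 0.5184^2 × 0.4816^2 = 0.373985
P(M+6) = 4 × 0.5184^1 × 0.4816^3 = 0.231624
P(M+8) = 0.4816^4 = 0.053795
The M+4 peak is largest (0.373985); scaling to 100 gives 19.3 : 71.8 : 100.0 : 61.9 : 14.4.

19.3 : 71.8 : 100.0 : 61.9 : 14.4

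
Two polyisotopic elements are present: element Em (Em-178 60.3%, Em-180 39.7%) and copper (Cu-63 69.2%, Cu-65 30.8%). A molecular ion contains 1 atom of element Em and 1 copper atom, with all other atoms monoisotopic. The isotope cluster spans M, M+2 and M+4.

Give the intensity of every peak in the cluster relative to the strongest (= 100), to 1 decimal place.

90.6 : 100.0 : 26.6

Element Em pattern (n=1): 0.6030 : 0.3970
Copper pattern (n=1): 0.6920 : 0.3080
Convolve the two distributions (both contribute in 2-u steps):
  M: 0.6030×0.6920 = 0.417276
  M+2: 0.6030×0.3080 + 0.3970×0.6920 = 0.460448
  M+4: 0.3970×0.3080 = 0.122276
Scale to base peak (0.460448) = 100: 90.6 : 100.0 : 26.6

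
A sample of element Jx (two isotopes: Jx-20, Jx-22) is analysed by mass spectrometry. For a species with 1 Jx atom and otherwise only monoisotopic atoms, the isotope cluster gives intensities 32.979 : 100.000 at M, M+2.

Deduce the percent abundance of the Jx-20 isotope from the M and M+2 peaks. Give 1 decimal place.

Write p for the Jx-20 fraction. I(M+2)/I(M) = [C(1,1)·p^0·(1−p)] / p^1 = 1·(1−p)/p = 100.000/32.979 = 3.0322
(1−p)/p = 3.0322/1 = 3.0322  ⇒  p = 1/(1 + 3.0322) = 0.2480
Jx-20: 24.8%, Jx-22: 75.2%.

24.8%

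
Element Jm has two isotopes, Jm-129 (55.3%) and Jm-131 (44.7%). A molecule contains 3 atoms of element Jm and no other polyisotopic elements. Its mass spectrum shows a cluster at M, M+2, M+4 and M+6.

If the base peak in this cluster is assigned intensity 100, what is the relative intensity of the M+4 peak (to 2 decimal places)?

Binomial terms of (0.553 + 0.447)^3: M 0.1691, M+2 0.4101, M+4 0.3315, M+6 0.0893 → M+2 is the base peak.
P(M+2) = C(3,1) × 0.553^2 × 0.447^1 = 3 × 0.305809 × 0.4470 = 0.410090 (base)
P(M+4) = C(3,2) × 0.553^1 × 0.447^2 = 3 × 0.5530 × 0.199809 = 0.331483
Relative intensity = 0.331483 / 0.410090 × 100 = 80.83

80.83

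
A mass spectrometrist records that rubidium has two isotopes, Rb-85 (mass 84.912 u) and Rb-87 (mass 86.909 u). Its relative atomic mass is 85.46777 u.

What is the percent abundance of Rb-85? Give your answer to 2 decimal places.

Let x be the fractional abundance of Rb-85; then Rb-87 has abundance 1 − x.
84.912·x + 86.909·(1 − x) = 85.46777
(84.912 − 86.909)·x = 85.46777 − 86.909
x = -1.44123 / -1.997 = 0.72170 → 72.17% Rb-85, 27.83% Rb-87.

72.17%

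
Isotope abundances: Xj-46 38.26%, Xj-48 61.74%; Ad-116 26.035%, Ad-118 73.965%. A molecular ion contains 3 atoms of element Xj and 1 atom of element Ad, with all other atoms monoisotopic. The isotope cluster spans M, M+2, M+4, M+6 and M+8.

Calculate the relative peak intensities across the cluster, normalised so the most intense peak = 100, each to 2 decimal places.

Element Xj pattern (n=3): 0.05600604 : 0.27113015 : 0.43752157 : 0.23534224
Element Ad pattern (n=1): 0.26035 : 0.73965
Convolve the two distributions (both contribute in 2-u steps):
  M: 0.05600604×0.26035 = 0.014581
  M+2: 0.05600604×0.73965 + 0.27113015×0.26035 = 0.112014
  M+4: 0.27113015×0.73965 + 0.43752157×0.26035 = 0.314450
  M+6: 0.43752157×0.73965 + 0.23534224×0.26035 = 0.384884
  M+8: 0.23534224×0.73965 = 0.174071
Scale to base peak (0.384884) = 100: 3.79 : 29.10 : 81.70 : 100.00 : 45.23

3.79 : 29.10 : 81.70 : 100.00 : 45.23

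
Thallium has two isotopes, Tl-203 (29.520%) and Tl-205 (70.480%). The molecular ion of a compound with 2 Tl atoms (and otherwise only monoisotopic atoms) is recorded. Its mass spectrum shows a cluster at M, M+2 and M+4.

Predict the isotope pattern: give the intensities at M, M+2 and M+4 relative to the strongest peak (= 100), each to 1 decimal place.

Expanding (0.29520 + 0.70480)^2:
P(M) = 0.29520^2 = 0.087143
P(M+2) = 2 × 0.29520^1 × 0.70480^1 = 0.416114
P(M+4) = 0.70480^2 = 0.496743
The M+4 peak is largest (0.496743); scaling to 100 gives 17.5 : 83.8 : 100.0.

17.5 : 83.8 : 100.0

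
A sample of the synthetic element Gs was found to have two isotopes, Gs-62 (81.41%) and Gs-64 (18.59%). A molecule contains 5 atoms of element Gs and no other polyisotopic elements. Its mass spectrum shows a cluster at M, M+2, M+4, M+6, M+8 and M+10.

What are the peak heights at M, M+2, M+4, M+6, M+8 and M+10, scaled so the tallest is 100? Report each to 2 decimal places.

Each Gs atom is independently Gs-62 (p = 0.8141) or Gs-64 (q = 0.1859); the cluster is the binomial expansion (p + q)^5.
P(M) = 0.8141^5 = 0.357593
P(M+2) = 5 × 0.8141^4 × 0.1859^1 = 0.408282
P(M+4) = 10 × 0.8141^3 × 0.1859^2 = 0.186463
P(M+6) = 10 × 0.8141^2 × 0.1859^3 = 0.042579
P(M+8) = 5 × 0.8141^1 × 0.1859^4 = 0.004861
P(M+10) = 0.1859^5 = 0.000222
The M+2 peak is largest (0.408282); scaling to 100 gives 87.58 : 100.00 : 45.67 : 10.43 : 1.19 : 0.05.

87.58 : 100.00 : 45.67 : 10.43 : 1.19 : 0.05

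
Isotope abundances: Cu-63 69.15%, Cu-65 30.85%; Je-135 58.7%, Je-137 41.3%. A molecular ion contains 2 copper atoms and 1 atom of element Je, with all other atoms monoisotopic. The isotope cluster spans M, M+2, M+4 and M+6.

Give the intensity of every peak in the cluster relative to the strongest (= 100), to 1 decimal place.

Copper pattern (n=2): 0.47817225 : 0.4266555 : 0.09517225
Element Je pattern (n=1): 0.5870 : 0.4130
Convolve the two distributions (both contribute in 2-u steps):
  M: 0.47817225×0.5870 = 0.280687
  M+2: 0.47817225×0.4130 + 0.4266555×0.5870 = 0.447932
  M+4: 0.4266555×0.4130 + 0.09517225×0.5870 = 0.232075
  M+6: 0.09517225×0.4130 = 0.039306
Scale to base peak (0.447932) = 100: 62.7 : 100.0 : 51.8 : 8.8

62.7 : 100.0 : 51.8 : 8.8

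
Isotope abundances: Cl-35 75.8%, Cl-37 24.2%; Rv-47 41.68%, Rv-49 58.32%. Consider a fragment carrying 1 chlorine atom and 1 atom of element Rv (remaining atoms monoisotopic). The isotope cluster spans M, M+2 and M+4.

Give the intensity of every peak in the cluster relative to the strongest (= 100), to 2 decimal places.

Chlorine pattern (n=1): 0.7580 : 0.2420
Element Rv pattern (n=1): 0.4168 : 0.5832
Convolve the two distributions (both contribute in 2-u steps):
  M: 0.7580×0.4168 = 0.315934
  M+2: 0.7580×0.5832 + 0.2420×0.4168 = 0.542931
  M+4: 0.2420×0.5832 = 0.141134
Scale to base peak (0.542931) = 100: 58.19 : 100.00 : 25.99

58.19 : 100.00 : 25.99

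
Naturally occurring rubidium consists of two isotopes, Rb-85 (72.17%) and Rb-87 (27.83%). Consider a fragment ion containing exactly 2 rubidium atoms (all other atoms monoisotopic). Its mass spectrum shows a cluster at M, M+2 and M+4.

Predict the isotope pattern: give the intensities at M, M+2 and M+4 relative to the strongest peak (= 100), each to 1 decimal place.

100.0 : 77.1 : 14.9

Each Rb atom is independently Rb-85 (p = 0.7217) or Rb-87 (q = 0.2783); the cluster is the binomial expansion (p + q)^2.
P(M) = 0.7217^2 = 0.520851
P(M+2) = 2 × 0.7217^1 × 0.2783^1 = 0.401698
P(M+4) = 0.2783^2 = 0.077451
The M peak is largest (0.520851); scaling to 100 gives 100.0 : 77.1 : 14.9.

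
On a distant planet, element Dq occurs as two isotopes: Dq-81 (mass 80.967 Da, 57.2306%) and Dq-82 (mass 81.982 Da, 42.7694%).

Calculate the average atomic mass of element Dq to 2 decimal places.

81.40 Da

Ar = Σ fᵢ·mᵢ = 0.572306 × 80.967 + 0.427694 × 81.982
= 46.3379 + 35.0632 = 81.4011 Da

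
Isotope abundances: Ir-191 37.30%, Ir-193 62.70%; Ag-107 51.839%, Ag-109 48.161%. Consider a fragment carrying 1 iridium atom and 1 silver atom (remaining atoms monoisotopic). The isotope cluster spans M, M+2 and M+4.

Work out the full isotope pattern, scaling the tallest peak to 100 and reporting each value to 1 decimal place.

38.3 : 100.0 : 59.8

Iridium pattern (n=1): 0.3730 : 0.6270
Silver pattern (n=1): 0.51839 : 0.48161
Convolve the two distributions (both contribute in 2-u steps):
  M: 0.3730×0.51839 = 0.193359
  M+2: 0.3730×0.48161 + 0.6270×0.51839 = 0.504671
  M+4: 0.6270×0.48161 = 0.301969
Scale to base peak (0.504671) = 100: 38.3 : 100.0 : 59.8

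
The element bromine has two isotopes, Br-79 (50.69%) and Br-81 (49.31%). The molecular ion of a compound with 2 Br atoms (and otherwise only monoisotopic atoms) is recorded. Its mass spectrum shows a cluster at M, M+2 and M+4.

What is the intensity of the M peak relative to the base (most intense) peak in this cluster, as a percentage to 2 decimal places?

(0.5069 + 0.4931)^2 gives M 0.2569, M+2 0.4999, M+4 0.2431; the largest is M+2.
P(M+2) = C(2,1) × 0.5069^1 × 0.4931^1 = 2 × 0.5069 × 0.4931 = 0.499905 (base)
P(M) = C(2,0) × 0.5069^2 × 0.4931^0 = 1 × 0.25694761 × 1.0000 = 0.256948
Relative intensity = 0.256948 / 0.499905 × 100 = 51.40

51.40%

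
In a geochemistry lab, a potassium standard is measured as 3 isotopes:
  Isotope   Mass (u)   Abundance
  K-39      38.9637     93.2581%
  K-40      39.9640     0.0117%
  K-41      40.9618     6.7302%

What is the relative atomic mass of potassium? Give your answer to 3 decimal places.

39.098 u

Weight each isotope mass by its fractional abundance: 0.932581 × 38.9637 + 0.000117 × 39.9640 + 0.067302 × 40.9618
= 36.33681 + 0.00468 + 2.75681 = 39.09830 u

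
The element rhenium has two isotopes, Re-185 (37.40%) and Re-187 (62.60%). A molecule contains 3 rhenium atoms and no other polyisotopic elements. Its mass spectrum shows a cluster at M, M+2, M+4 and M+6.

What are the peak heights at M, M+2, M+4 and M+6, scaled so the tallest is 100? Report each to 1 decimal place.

11.9 : 59.7 : 100.0 : 55.8

Each Re atom is independently Re-185 (p = 0.3740) or Re-187 (q = 0.6260); the cluster is the binomial expansion (p + q)^3.
P(M) = 0.3740^3 = 0.052314
P(M+2) = 3 × 0.3740^2 × 0.6260^1 = 0.262687
P(M+4) = 3 × 0.3740^1 × 0.6260^2 = 0.439685
P(M+6) = 0.6260^3 = 0.245314
The M+4 peak is largest (0.439685); scaling to 100 gives 11.9 : 59.7 : 100.0 : 55.8.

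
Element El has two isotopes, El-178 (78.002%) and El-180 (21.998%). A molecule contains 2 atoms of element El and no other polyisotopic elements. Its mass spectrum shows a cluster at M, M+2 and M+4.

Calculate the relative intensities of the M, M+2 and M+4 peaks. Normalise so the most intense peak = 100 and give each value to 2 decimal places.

100.00 : 56.40 : 7.95

The 2 El atoms are independent, so intensities follow the terms of (0.78002 + 0.21998)^2.
P(M) = 0.78002^2 = 0.608431
P(M+2) = 2 × 0.78002^1 × 0.21998^1 = 0.343178
P(M+4) = 0.21998^2 = 0.048391
The M peak is largest (0.608431); scaling to 100 gives 100.00 : 56.40 : 7.95.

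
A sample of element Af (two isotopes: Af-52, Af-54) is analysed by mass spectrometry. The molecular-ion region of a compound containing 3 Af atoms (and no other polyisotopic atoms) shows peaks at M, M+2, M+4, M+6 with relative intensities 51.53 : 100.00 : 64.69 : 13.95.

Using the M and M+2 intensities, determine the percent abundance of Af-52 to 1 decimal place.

Let p = fractional abundance of Af-52. I(M+2)/I(M) = [C(3,1)·p^2·(1−p)] / p^3 = 3·(1−p)/p = 100.00/51.53 = 1.9406
(1−p)/p = 1.9406/3 = 0.6469  ⇒  p = 1/(1 + 0.6469) = 0.6072
Af-52: 60.7%, Af-54: 39.3%.

60.7%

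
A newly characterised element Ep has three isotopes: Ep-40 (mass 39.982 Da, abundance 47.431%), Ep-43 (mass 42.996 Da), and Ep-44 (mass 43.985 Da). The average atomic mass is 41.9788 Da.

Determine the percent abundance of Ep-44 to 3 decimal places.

41.696%

Let x and y be the fractions of Ep-43 and Ep-44. Then x + y = 1 − 0.47431 = 0.52569 and 42.996x + 43.985y = 41.9788 − 0.47431×39.982 = 23.01493758.
Substituting: 42.996x + 43.985(0.52569 − x) = 23.01493758
(42.996 − 43.985)x = -0.10753707  ⇒  x = 0.10873, y = 0.41696
Ep-43: 10.873%, Ep-44: 41.696%.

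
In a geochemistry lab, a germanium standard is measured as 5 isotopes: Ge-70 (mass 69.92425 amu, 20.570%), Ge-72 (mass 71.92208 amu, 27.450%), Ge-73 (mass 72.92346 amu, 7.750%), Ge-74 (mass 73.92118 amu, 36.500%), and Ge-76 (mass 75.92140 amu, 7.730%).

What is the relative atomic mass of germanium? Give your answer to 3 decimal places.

72.628 amu

Ar = Σ fᵢ·mᵢ = 0.20570 × 69.92425 + 0.27450 × 71.92208 + 0.07750 × 72.92346 + 0.36500 × 73.92118 + 0.07730 × 75.92140
= 14.383418 + 19.742611 + 5.651568 + 26.981231 + 5.868724 = 72.627552 amu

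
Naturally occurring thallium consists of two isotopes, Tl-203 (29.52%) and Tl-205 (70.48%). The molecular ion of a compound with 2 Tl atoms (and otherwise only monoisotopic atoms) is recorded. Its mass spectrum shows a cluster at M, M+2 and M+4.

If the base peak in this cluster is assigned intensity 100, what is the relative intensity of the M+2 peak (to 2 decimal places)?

Term probabilities: M 0.0871, M+2 0.4161, M+4 0.4967. Base peak = M+4.
P(M+4) = C(2,2) × 0.2952^0 × 0.7048^2 = 1 × 1.0000 × 0.49674304 = 0.496743 (base)
P(M+2) = C(2,1) × 0.2952^1 × 0.7048^1 = 2 × 0.2952 × 0.7048 = 0.416114
Relative intensity = 0.416114 / 0.496743 × 100 = 83.77

83.77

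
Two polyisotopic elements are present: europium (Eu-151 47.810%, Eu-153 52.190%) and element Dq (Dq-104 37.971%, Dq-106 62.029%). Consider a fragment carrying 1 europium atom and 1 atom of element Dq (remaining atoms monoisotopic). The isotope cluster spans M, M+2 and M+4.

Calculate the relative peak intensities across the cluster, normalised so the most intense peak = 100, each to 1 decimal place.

Europium pattern (n=1): 0.4781 : 0.5219
Element Dq pattern (n=1): 0.37971 : 0.62029
Convolve the two distributions (both contribute in 2-u steps):
  M: 0.4781×0.37971 = 0.181539
  M+2: 0.4781×0.62029 + 0.5219×0.37971 = 0.494731
  M+4: 0.5219×0.62029 = 0.323729
Scale to base peak (0.494731) = 100: 36.7 : 100.0 : 65.4

36.7 : 100.0 : 65.4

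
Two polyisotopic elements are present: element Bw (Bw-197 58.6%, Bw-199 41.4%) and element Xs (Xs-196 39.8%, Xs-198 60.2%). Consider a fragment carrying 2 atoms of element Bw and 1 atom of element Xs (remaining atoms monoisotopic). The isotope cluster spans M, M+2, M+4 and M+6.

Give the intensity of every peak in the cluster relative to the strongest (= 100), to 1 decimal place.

34.2 : 100.0 : 90.1 : 25.8

Element Bw pattern (n=2): 0.343396 : 0.485208 : 0.171396
Element Xs pattern (n=1): 0.3980 : 0.6020
Convolve the two distributions (both contribute in 2-u steps):
  M: 0.343396×0.3980 = 0.136672
  M+2: 0.343396×0.6020 + 0.485208×0.3980 = 0.399837
  M+4: 0.485208×0.6020 + 0.171396×0.3980 = 0.360311
  M+6: 0.171396×0.6020 = 0.103180
Scale to base peak (0.399837) = 100: 34.2 : 100.0 : 90.1 : 25.8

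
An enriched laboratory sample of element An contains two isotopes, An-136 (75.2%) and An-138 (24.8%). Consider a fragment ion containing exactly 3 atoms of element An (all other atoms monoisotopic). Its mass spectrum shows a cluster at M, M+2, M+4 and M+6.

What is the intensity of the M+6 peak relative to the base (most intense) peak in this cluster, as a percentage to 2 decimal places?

Term probabilities: M 0.4253, M+2 0.4207, M+4 0.1388, M+6 0.0153. Base peak = M.
P(M) = C(3,0) × 0.752^3 × 0.248^0 = 1 × 0.42525901 × 1.0000 = 0.425259 (base)
P(M+6) = C(3,3) × 0.752^0 × 0.248^3 = 1 × 1.0000 × 0.01525299 = 0.015253
Relative intensity = 0.015253 / 0.425259 × 100 = 3.59

3.59%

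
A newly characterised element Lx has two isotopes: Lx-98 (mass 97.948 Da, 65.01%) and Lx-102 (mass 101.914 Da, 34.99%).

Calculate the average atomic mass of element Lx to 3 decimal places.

99.336 Da

Weight each isotope mass by its fractional abundance: 0.6501 × 97.948 + 0.3499 × 101.914
= 63.6760 + 35.6597 = 99.3357 Da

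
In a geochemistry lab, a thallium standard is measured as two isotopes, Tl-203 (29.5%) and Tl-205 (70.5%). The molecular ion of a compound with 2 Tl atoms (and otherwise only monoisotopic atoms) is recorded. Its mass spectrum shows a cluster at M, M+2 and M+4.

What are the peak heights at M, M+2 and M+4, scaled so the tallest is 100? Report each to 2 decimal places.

The 2 Tl atoms are independent, so intensities follow the terms of (0.295 + 0.705)^2.
P(M) = 0.295^2 = 0.087025
P(M+2) = 2 × 0.295^1 × 0.705^1 = 0.415950
P(M+4) = 0.705^2 = 0.497025
The M+4 peak is largest (0.497025); scaling to 100 gives 17.51 : 83.69 : 100.00.

17.51 : 83.69 : 100.00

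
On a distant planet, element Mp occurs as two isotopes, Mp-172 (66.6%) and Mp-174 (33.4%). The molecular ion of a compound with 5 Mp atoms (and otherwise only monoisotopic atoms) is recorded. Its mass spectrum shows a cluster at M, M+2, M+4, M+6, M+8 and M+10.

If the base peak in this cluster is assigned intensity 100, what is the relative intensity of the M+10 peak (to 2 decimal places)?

1.26

Binomial terms of (0.666 + 0.334)^5: M 0.1310, M+2 0.3286, M+4 0.3295, M+6 0.1653, M+8 0.0414, M+10 0.0042 → M+4 is the base peak.
P(M+4) = C(5,2) × 0.666^3 × 0.334^2 = 10 × 0.2954083 × 0.111556 = 0.329546 (base)
P(M+10) = C(5,5) × 0.666^0 × 0.334^5 = 1 × 1.0000 × 0.00415654 = 0.004157
Relative intensity = 0.004157 / 0.329546 × 100 = 1.26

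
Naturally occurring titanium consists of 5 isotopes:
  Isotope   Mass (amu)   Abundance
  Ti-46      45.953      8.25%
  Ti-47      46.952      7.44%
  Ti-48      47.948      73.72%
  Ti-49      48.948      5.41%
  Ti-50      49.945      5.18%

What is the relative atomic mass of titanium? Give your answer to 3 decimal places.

47.867 amu

Weight each isotope mass by its fractional abundance: 0.0825 × 45.953 + 0.0744 × 46.952 + 0.7372 × 47.948 + 0.0541 × 48.948 + 0.0518 × 49.945
= 3.7911 + 3.4932 + 35.3473 + 2.6481 + 2.5872 = 47.8669 amu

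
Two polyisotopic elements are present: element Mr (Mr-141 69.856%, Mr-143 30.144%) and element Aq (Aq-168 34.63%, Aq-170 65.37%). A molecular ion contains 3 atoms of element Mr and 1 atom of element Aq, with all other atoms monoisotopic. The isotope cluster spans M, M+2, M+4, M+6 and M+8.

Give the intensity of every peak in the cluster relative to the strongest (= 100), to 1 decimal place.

Element Mr pattern (n=3): 0.34088755 : 0.44129557 : 0.19042621 : 0.02739067
Element Aq pattern (n=1): 0.3463 : 0.6537
Convolve the two distributions (both contribute in 2-u steps):
  M: 0.34088755×0.3463 = 0.118049
  M+2: 0.34088755×0.6537 + 0.44129557×0.3463 = 0.375659
  M+4: 0.44129557×0.6537 + 0.19042621×0.3463 = 0.354420
  M+6: 0.19042621×0.6537 + 0.02739067×0.3463 = 0.133967
  M+8: 0.02739067×0.6537 = 0.017905
Scale to base peak (0.375659) = 100: 31.4 : 100.0 : 94.3 : 35.7 : 4.8

31.4 : 100.0 : 94.3 : 35.7 : 4.8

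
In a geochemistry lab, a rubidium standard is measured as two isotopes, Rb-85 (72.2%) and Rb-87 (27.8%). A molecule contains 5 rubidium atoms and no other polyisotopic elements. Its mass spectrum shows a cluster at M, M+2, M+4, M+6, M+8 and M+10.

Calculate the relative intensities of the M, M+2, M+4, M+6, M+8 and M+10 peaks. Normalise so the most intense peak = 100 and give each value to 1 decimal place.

51.9 : 100.0 : 77.0 : 29.7 : 5.7 : 0.4

Expanding (0.722 + 0.278)^5:
P(M) = 0.722^5 = 0.196194
P(M+2) = 5 × 0.722^4 × 0.278^1 = 0.377714
P(M+4) = 10 × 0.722^3 × 0.278^2 = 0.290872
P(M+6) = 10 × 0.722^2 × 0.278^3 = 0.111998
P(M+8) = 5 × 0.722^1 × 0.278^4 = 0.021562
P(M+10) = 0.278^5 = 0.001660
The M+2 peak is largest (0.377714); scaling to 100 gives 51.9 : 100.0 : 77.0 : 29.7 : 5.7 : 0.4.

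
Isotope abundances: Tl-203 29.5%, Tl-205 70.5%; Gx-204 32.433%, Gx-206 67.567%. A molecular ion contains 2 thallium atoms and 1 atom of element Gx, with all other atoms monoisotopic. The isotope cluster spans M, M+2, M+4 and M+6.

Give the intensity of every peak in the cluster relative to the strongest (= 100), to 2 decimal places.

Thallium pattern (n=2): 0.087025 : 0.41595 : 0.497025
Element Gx pattern (n=1): 0.32433 : 0.67567
Convolve the two distributions (both contribute in 2-u steps):
  M: 0.087025×0.32433 = 0.028225
  M+2: 0.087025×0.67567 + 0.41595×0.32433 = 0.193705
  M+4: 0.41595×0.67567 + 0.497025×0.32433 = 0.442245
  M+6: 0.497025×0.67567 = 0.335825
Scale to base peak (0.442245) = 100: 6.38 : 43.80 : 100.00 : 75.94

6.38 : 43.80 : 100.00 : 75.94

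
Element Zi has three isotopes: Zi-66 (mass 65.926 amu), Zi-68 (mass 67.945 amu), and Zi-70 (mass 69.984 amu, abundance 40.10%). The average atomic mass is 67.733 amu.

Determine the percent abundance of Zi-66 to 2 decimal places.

51.00%

Let x and y be the fractions of Zi-66 and Zi-68. Then x + y = 1 − 0.4010 = 0.5990 and 65.926x + 67.945y = 67.733 − 0.4010×69.984 = 39.669416.
Substituting: 65.926x + 67.945(0.5990 − x) = 39.669416
(65.926 − 67.945)x = -1.029639  ⇒  x = 0.50997, y = 0.08903
Zi-66: 51.00%, Zi-68: 8.90%.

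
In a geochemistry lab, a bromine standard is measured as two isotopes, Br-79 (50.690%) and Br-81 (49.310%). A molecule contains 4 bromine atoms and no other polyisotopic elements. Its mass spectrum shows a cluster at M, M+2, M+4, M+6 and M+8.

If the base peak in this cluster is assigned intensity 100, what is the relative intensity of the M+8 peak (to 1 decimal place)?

15.8

Binomial terms of (0.50690 + 0.49310)^4: M 0.0660, M+2 0.2569, M+4 0.3749, M+6 0.2431, M+8 0.0591 → M+4 is the base peak.
P(M+4) = C(4,2) × 0.50690^2 × 0.49310^2 = 6 × 0.25694761 × 0.24314761 = 0.374857 (base)
P(M+8) = C(4,4) × 0.50690^0 × 0.49310^4 = 1 × 1.0000 × 0.05912076 = 0.059121
Relative intensity = 0.059121 / 0.374857 × 100 = 15.8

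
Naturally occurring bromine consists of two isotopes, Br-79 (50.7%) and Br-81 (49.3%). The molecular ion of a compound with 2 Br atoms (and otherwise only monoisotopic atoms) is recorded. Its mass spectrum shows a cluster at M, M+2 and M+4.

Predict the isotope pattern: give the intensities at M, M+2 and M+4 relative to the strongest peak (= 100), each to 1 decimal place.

Each Br atom is independently Br-79 (p = 0.507) or Br-81 (q = 0.493); the cluster is the binomial expansion (p + q)^2.
P(M) = 0.507^2 = 0.257049
P(M+2) = 2 × 0.507^1 × 0.493^1 = 0.499902
P(M+4) = 0.493^2 = 0.243049
The M+2 peak is largest (0.499902); scaling to 100 gives 51.4 : 100.0 : 48.6.

51.4 : 100.0 : 48.6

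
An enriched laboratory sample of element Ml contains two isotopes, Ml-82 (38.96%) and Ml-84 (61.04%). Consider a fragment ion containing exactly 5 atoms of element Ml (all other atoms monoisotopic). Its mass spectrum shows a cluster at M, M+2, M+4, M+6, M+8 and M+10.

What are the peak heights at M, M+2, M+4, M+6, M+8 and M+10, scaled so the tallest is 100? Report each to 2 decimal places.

Expanding (0.3896 + 0.6104)^5:
P(M) = 0.3896^5 = 0.008976
P(M+2) = 5 × 0.3896^4 × 0.6104^1 = 0.070317
P(M+4) = 10 × 0.3896^3 × 0.6104^2 = 0.220336
P(M+6) = 10 × 0.3896^2 × 0.6104^3 = 0.345208
P(M+8) = 5 × 0.3896^1 × 0.6104^4 = 0.270425
P(M+10) = 0.6104^5 = 0.084737
The M+6 peak is largest (0.345208); scaling to 100 gives 2.60 : 20.37 : 63.83 : 100.00 : 78.34 : 24.55.

2.60 : 20.37 : 63.83 : 100.00 : 78.34 : 24.55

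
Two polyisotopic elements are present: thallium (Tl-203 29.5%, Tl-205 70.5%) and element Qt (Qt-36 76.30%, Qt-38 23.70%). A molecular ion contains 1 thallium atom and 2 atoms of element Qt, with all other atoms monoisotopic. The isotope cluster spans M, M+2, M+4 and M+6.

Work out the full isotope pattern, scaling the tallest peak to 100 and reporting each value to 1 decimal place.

33.2 : 100.0 : 52.5 : 7.7

Thallium pattern (n=1): 0.2950 : 0.7050
Element Qt pattern (n=2): 0.582169 : 0.361662 : 0.056169
Convolve the two distributions (both contribute in 2-u steps):
  M: 0.2950×0.582169 = 0.171740
  M+2: 0.2950×0.361662 + 0.7050×0.582169 = 0.517119
  M+4: 0.2950×0.056169 + 0.7050×0.361662 = 0.271542
  M+6: 0.7050×0.056169 = 0.039599
Scale to base peak (0.517119) = 100: 33.2 : 100.0 : 52.5 : 7.7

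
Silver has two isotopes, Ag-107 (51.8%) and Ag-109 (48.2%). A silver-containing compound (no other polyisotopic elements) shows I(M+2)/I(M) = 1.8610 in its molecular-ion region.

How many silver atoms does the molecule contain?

With n Ag atoms, P(M+2)/P(M) = C(n,1)·p^(n−1)q / p^n = n·q/p = n · 0.482/0.518.
n = 1.8610 × 0.518/0.482 = 2.00 ≈ 2

2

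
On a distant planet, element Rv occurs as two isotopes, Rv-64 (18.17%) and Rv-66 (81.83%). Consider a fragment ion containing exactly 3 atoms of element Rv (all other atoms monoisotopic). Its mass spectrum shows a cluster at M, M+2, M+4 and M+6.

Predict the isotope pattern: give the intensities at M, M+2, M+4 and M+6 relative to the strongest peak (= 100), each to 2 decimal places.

1.09 : 14.79 : 66.61 : 100.00

The 3 Rv atoms are independent, so intensities follow the terms of (0.1817 + 0.8183)^3.
P(M) = 0.1817^3 = 0.005999
P(M+2) = 3 × 0.1817^2 × 0.8183^1 = 0.081048
P(M+4) = 3 × 0.1817^1 × 0.8183^2 = 0.365007
P(M+6) = 0.8183^3 = 0.547946
The M+6 peak is largest (0.547946); scaling to 100 gives 1.09 : 14.79 : 66.61 : 100.00.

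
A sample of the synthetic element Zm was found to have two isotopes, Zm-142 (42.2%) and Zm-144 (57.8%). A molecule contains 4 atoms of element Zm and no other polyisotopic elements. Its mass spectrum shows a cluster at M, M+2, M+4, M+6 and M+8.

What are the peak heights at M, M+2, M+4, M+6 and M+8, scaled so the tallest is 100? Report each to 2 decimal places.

The 4 Zm atoms are independent, so intensities follow the terms of (0.422 + 0.578)^4.
P(M) = 0.422^4 = 0.031714
P(M+2) = 4 × 0.422^3 × 0.578^1 = 0.173750
P(M+4) = 6 × 0.422^2 × 0.578^2 = 0.356970
P(M+6) = 4 × 0.422^1 × 0.578^3 = 0.325954
P(M+8) = 0.578^4 = 0.111612
The M+4 peak is largest (0.356970); scaling to 100 gives 8.88 : 48.67 : 100.00 : 91.31 : 31.27.

8.88 : 48.67 : 100.00 : 91.31 : 31.27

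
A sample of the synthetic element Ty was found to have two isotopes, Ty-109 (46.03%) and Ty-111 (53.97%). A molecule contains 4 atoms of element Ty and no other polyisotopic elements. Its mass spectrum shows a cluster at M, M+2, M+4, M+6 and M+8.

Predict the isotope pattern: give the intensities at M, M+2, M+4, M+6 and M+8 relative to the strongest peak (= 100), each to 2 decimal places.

12.12 : 56.86 : 100.00 : 78.17 : 22.91

Expanding (0.4603 + 0.5397)^4:
P(M) = 0.4603^4 = 0.044891
P(M+2) = 4 × 0.4603^3 × 0.5397^1 = 0.210540
P(M+4) = 6 × 0.4603^2 × 0.5397^2 = 0.370287
P(M+6) = 4 × 0.4603^1 × 0.5397^3 = 0.289440
P(M+8) = 0.5397^4 = 0.084842
The M+4 peak is largest (0.370287); scaling to 100 gives 12.12 : 56.86 : 100.00 : 78.17 : 22.91.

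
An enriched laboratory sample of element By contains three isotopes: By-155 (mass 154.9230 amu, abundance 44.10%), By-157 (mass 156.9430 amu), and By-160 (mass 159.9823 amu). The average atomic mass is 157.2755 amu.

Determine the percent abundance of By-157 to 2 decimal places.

The remaining 55.90% is split between By-157 (fraction x) and By-160 (fraction 0.5590 − x).
Substituting: 156.9430x + 159.9823(0.5590 − x) = 88.954457
(156.9430 − 159.9823)x = -0.4756487  ⇒  x = 0.15650, y = 0.40250
By-157: 15.65%, By-160: 40.25%.

15.65%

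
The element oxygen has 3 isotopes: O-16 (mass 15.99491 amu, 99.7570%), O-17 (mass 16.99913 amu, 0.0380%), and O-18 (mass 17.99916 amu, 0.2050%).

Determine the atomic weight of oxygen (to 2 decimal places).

16.00 amu

Weight each isotope mass by its fractional abundance: 0.997570 × 15.99491 + 0.000380 × 16.99913 + 0.002050 × 17.99916
= 15.956042 + 0.006460 + 0.036898 = 15.999400 amu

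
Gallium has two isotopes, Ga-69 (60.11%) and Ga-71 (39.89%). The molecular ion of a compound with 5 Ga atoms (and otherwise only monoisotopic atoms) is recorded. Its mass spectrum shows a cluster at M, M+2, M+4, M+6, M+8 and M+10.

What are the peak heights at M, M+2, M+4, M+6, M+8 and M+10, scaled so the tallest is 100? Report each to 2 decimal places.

22.71 : 75.34 : 100.00 : 66.36 : 22.02 : 2.92

Each Ga atom is independently Ga-69 (p = 0.6011) or Ga-71 (q = 0.3989); the cluster is the binomial expansion (p + q)^5.
P(M) = 0.6011^5 = 0.078475
P(M+2) = 5 × 0.6011^4 × 0.3989^1 = 0.260388
P(M+4) = 10 × 0.6011^3 × 0.3989^2 = 0.345596
P(M+6) = 10 × 0.6011^2 × 0.3989^3 = 0.229343
P(M+8) = 5 × 0.6011^1 × 0.3989^4 = 0.076098
P(M+10) = 0.3989^5 = 0.010100
The M+4 peak is largest (0.345596); scaling to 100 gives 22.71 : 75.34 : 100.00 : 66.36 : 22.02 : 2.92.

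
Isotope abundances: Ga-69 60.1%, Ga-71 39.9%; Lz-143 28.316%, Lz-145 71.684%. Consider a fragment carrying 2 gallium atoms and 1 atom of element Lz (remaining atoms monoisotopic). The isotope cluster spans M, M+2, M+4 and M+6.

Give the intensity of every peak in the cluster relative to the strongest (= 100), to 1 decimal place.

25.9 : 100.0 : 98.5 : 28.9

Gallium pattern (n=2): 0.361201 : 0.479598 : 0.159201
Element Lz pattern (n=1): 0.28316 : 0.71684
Convolve the two distributions (both contribute in 2-u steps):
  M: 0.361201×0.28316 = 0.102278
  M+2: 0.361201×0.71684 + 0.479598×0.28316 = 0.394726
  M+4: 0.479598×0.71684 + 0.159201×0.28316 = 0.388874
  M+6: 0.159201×0.71684 = 0.114122
Scale to base peak (0.394726) = 100: 25.9 : 100.0 : 98.5 : 28.9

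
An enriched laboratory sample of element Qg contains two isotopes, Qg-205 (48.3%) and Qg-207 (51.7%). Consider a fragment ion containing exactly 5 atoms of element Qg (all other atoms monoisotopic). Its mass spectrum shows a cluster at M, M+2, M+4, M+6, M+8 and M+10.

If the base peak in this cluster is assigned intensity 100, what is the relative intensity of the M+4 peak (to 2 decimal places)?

93.42

Binomial terms of (0.483 + 0.517)^5: M 0.0263, M+2 0.1407, M+4 0.3012, M+6 0.3224, M+8 0.1725, M+10 0.0369 → M+6 is the base peak.
P(M+6) = C(5,3) × 0.483^2 × 0.517^3 = 10 × 0.233289 × 0.13818841 = 0.322378 (base)
P(M+4) = C(5,2) × 0.483^3 × 0.517^2 = 10 × 0.11267859 × 0.267289 = 0.301177
Relative intensity = 0.301177 / 0.322378 × 100 = 93.42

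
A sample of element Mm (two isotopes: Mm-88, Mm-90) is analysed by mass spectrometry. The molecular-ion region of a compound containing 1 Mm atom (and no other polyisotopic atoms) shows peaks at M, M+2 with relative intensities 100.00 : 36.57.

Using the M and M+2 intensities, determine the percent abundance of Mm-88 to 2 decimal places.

73.22%

Let p = fractional abundance of Mm-88. I(M+2)/I(M) = [C(1,1)·p^0·(1−p)] / p^1 = 1·(1−p)/p = 36.57/100.00 = 0.3657
(1−p)/p = 0.3657/1 = 0.3657  ⇒  p = 1/(1 + 0.3657) = 0.7322
Mm-88: 73.22%, Mm-90: 26.78%.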